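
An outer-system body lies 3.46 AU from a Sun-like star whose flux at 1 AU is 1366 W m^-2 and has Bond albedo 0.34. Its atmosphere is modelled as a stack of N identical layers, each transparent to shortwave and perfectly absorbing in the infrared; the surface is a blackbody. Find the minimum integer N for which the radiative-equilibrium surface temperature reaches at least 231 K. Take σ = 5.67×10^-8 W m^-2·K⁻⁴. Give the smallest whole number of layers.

8

By the inverse-square law, S = 1366/3.46² = 114.1 W m^-2.
OLR = S(1−α)/4 = 18.83 W m^-2; the top layer radiates at T_e = 135.0 K.
Since T_s⁴ = (N+1)T_e⁴, we need N ≥ (T_s/T_e)⁴ − 1 = 7.575.
The minimum whole number is N = 8.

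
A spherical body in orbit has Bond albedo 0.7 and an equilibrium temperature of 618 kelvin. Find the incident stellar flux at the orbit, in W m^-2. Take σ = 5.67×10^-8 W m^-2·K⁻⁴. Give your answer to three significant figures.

From S(1−α)/4 = σT⁴: S = 4σT⁴/(1−α).
The emitted flux is σT⁴ = 8271 W m^-2.
So S = 4×8271/(1−0.7) = 1.103×10^5 W m^-2.

1.10×10^5 W m^-2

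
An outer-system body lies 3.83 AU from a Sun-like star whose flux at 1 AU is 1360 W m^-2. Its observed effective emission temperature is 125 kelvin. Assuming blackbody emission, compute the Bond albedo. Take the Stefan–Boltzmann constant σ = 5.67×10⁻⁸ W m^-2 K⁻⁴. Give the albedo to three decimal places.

Irradiance scales as 1/d², so S = 1360 W m^-2 × (1/3.83)² = 92.71 W m^-2.
Energy balance: S(1−α)/4 = σT⁴, so 1−α = 4σT⁴/S.
σT⁴ = 13.84 W m^-2, so 4σT⁴ = 55.37 W m^-2.
1−α = 55.37/92.71 = 0.5972, so α = 0.4028.

0.403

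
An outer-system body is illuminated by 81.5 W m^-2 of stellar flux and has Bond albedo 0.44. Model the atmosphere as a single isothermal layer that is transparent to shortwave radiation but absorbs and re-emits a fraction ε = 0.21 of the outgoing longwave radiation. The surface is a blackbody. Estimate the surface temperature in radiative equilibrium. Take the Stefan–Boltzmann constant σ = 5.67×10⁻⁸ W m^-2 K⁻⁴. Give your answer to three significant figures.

122 K

The planet radiates to space at T_e = [S(1−α)/(4σ)]^(1/4) = 119.1 K.
Surface balance with a leaky layer gives σT_s⁴ = σT_e⁴·2/(2−ε), so T_s = T_e·[2/(2−0.21)]^(1/4) = 122.5 K.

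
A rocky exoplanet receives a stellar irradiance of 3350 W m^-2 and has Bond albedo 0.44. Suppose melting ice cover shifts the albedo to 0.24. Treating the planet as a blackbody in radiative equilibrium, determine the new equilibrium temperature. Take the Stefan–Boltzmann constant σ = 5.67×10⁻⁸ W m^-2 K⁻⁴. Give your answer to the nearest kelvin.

With the new albedo, S(1−α₂)/4 = 636.5 W m^-2, so T₂ = 325.5 K.

326 K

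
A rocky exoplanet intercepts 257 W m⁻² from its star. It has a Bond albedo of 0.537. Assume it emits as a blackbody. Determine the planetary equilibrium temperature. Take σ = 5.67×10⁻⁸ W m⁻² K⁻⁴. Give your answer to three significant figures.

151 K

The planet absorbs (1−α)S over its disc πR² and re-emits over 4πR², so the mean absorbed flux is (1−0.537)·257.0/4 = 29.75 W m⁻².
Balancing against σT⁴: T = (29.75/5.67×10⁻⁸)^(1/4) = 151.3 K.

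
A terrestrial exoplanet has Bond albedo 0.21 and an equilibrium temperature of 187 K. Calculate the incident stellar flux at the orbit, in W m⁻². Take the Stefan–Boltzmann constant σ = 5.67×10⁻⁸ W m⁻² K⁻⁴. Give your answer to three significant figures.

351 W m⁻²

From S(1−α)/4 = σT⁴: S = 4σT⁴/(1−α).
σT⁴ = 5.67×10⁻⁸·(187)⁴ = 69.33 W m⁻².
S = 4·69.33/0.79 = 351.1 W m⁻².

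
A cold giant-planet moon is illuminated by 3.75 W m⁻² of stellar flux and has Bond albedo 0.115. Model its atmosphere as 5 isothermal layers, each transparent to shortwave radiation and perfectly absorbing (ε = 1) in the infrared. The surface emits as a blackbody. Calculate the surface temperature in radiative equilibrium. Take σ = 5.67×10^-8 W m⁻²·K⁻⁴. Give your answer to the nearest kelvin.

97 kelvin

OLR = S(1−α)/4 = 0.8297 W m⁻²; the top layer radiates at T_e = 61.85 K.
For an N-layer opaque stack, T_s⁴ = (N+1)T_e⁴, hence T_s = (6)^(1/4)×61.85 K = 96.80 K.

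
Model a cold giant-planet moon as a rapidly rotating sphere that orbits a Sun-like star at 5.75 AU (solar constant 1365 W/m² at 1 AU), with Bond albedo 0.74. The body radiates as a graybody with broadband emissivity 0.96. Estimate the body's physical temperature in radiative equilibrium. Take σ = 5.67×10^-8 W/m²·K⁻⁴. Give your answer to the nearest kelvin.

84 K

Flux at the orbit: S = 1365/(5.75)² = 41.29 W/m².
Absorbed flux (global mean): S(1−α)/4 = 41.29·0.26/4 = 2.684 W/m².
Equating to εσT⁴ with ε = 0.96: T = (2.684/0.96σ)^(1/4) = 83.79 K.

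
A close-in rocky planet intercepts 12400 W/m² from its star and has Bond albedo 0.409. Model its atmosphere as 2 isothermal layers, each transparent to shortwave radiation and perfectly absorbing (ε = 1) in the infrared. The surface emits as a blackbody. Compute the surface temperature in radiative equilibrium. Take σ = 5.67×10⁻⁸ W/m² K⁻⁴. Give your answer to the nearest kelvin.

Top-of-atmosphere balance: σT_e⁴ = S(1−α)/4 = 1832 W/m² → T_e = 424.0 K.
With N = 2 opaque layers, T_s = (N+1)^(1/4)·T_e = 3^(1/4)·424.0 = 558.0 K.

558 K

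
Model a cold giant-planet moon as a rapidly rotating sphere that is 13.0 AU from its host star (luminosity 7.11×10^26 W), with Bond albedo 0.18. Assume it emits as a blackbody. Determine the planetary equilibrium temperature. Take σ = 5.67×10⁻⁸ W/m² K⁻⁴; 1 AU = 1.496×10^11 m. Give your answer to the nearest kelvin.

d = 13.0 × 1.496×10^11 m = 1.945×10^12 m.
S = L/(4πd²) = 14.96 W/m².
Averaging over the sphere, the absorbed flux is S(1−α)/4 = 3.067 W/m².
In equilibrium σT⁴ equals this, so T = 85.76 K.

86 kelvin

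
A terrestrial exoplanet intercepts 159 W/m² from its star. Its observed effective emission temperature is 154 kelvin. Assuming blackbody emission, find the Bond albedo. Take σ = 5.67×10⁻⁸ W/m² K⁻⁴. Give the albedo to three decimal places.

Energy balance: S(1−α)/4 = σT⁴, so 1−α = 4σT⁴/S.
σT⁴ = 31.89 W/m², so 4σT⁴ = 127.6 W/m².
1−α = 127.6/159.0 = 0.8023, so α = 0.1977.

0.198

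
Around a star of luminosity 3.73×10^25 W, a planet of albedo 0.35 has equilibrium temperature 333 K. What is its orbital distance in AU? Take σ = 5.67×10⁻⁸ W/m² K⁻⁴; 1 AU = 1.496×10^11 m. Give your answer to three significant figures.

0.176 AU

The flux needed for this T is 4σT⁴/(1−0.35) = 4290 W/m².
Then d = [L/(4πS)]^(1/2) = 2.630×10^10 m, i.e. 0.1758 AU.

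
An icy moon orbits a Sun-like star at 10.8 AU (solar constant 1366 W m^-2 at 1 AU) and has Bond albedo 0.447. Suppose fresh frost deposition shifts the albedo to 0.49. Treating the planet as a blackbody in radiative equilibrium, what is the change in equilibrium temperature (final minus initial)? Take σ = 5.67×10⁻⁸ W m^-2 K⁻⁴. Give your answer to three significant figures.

Irradiance scales as 1/d², so S = 1366 W m^-2 × (1/10.8)² = 11.71 W m^-2.
Before: T₁ = [11.71·0.553/(4σ)]^(1/4) = 73.10 K.
With α = 0.49, T₂ = 71.64 K.
ΔT = T₂ − T₁ = -1.464 K.

-1.46 kelvin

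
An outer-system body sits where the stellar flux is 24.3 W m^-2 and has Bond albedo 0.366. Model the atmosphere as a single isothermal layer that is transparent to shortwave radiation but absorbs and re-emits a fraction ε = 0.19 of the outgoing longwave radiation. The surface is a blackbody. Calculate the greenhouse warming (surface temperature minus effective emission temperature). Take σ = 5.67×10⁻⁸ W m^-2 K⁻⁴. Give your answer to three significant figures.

Effective emission temperature (TOA balance): σT_e⁴ = S(1−α)/4 = 3.852 W m^-2 → T_e = 90.78 K.
The surface balance (absorbed SW + ε·downward IR = σT_s⁴) with T_a⁴ = T_s⁴/2 reduces to T_s = T_e·[2/(2−ε)]^¼ = 93.08 K.
T_s − T_e = 93.08 − 90.78 = 2.294 K.

2.29 kelvin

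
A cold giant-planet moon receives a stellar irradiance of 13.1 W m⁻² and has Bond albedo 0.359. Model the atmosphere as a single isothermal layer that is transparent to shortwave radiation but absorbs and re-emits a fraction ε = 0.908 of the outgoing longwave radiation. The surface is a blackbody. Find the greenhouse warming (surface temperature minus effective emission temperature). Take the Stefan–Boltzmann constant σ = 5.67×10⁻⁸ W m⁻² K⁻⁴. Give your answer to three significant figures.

At the top of the atmosphere, σT_e⁴ = S(1−α)/4 = 2.099 W m⁻², giving T_e = 78.00 K.
For a single slab of emissivity ε, T_s⁴ = 2T_e⁴/(2−ε); thus T_s = 78.00·(1.832)^(1/4) = 90.75 K.
Greenhouse warming: T_s − T_e = 12.74 K.

12.7 K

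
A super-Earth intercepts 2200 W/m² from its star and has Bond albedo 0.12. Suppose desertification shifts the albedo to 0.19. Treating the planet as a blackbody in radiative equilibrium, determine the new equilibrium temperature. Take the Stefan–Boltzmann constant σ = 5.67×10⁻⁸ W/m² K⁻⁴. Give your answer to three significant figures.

T₂ = [S(1−α₂)/(4σ)]^(1/4) = [2200·0.81/(4σ)]^(1/4) = 297.7 K.

298 K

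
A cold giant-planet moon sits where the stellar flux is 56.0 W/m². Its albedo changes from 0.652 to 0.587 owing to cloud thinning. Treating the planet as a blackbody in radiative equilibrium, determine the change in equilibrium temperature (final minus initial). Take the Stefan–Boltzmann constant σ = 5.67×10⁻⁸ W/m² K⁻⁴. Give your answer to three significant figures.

Initial: T₁ = [S(1−0.652)/(4σ)]^(1/4) = 96.28 K.
With α = 0.587, T₂ = 100.5 K.
Change: 100.5 − 96.28 = 4.211 K.

4.21 K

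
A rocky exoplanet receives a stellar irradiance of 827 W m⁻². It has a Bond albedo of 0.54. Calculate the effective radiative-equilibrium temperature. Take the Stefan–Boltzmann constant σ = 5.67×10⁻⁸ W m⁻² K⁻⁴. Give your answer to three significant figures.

202 kelvin

Averaging over the sphere, the absorbed flux is S(1−α)/4 = 95.10 W m⁻².
Set σT⁴ = 95.10 → T = (95.10/σ)^(1/4) = 202.4 K.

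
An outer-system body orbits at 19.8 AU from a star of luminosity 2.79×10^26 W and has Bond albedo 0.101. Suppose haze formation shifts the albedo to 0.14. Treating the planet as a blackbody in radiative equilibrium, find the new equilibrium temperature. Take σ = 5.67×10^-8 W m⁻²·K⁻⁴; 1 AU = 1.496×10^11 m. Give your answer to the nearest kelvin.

Orbital distance: d = 19.8 AU = 2.962×10^12 m.
S = L/(4πd²) = 2.530 W m⁻².
New equilibrium: T₂ = [(1−0.14)·2.530/(4σ)]^(1/4) = 55.66 K.

56 K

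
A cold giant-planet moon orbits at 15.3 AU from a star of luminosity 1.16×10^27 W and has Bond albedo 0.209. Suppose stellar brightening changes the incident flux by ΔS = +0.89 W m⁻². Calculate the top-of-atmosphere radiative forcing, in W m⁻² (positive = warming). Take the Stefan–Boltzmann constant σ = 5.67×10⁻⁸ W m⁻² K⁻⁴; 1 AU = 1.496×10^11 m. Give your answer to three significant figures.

0.176 W m⁻²

Orbital distance: d = 15.3 AU = 2.289×10^12 m.
Spreading L over a sphere of radius d: S = 1.16×10^27/(4π·2.29×10^12²) = 17.62 W m⁻².
Only a fraction (1−α) is absorbed and it's spread over 4πR², so ΔF = (1−α)ΔS/4 = 0.1760 W m⁻².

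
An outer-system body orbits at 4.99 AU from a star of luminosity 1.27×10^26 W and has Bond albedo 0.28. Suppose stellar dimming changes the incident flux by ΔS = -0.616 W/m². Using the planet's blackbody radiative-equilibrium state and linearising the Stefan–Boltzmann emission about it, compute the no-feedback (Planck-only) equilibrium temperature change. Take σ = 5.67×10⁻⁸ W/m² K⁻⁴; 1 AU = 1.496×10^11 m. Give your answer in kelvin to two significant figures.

d = 4.99 × 1.496×10^11 m = 7.465×10^11 m.
S = L/(4πd²) = 18.14 W/m².
Unperturbed T_e = [18.14·(1−0.28)/(4σ)]^¼ = 87.11 K.
Only a fraction (1−α) is absorbed and it's spread over 4πR², so ΔF = (1−α)ΔS/4 = -0.1109 W/m².
The Planck feedback parameter is 4σT_e³ = 0.1499 W/m²/K.
So ΔT₀ = -0.1109/0.1499 = -0.740 K.

-0.74 K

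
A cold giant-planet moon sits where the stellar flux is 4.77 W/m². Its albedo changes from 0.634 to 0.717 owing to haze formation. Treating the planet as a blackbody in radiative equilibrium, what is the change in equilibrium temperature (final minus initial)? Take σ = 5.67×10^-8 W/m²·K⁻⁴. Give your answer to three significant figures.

-3.28 kelvin

Initial: T₁ = [S(1−0.634)/(4σ)]^(1/4) = 52.67 K.
After:  T₂ = [4.770·0.283/(4σ)]^(1/4) = 49.39 K.
Change: 49.39 − 52.67 = -3.280 K.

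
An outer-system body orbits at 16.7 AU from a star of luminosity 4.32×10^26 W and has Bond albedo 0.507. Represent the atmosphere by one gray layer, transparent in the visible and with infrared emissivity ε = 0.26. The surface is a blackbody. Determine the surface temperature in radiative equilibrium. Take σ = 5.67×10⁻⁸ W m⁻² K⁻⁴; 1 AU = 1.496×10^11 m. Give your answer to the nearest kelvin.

61 K

Orbital distance: d = 16.7 AU = 2.498×10^12 m.
Flux at the orbit: S = L/(4πd²) = 4.32×10^26/(4π·(2.50×10^12)²) = 5.508 W m⁻².
At the top of the atmosphere, σT_e⁴ = S(1−α)/4 = 0.6788 W m⁻², giving T_e = 58.82 K.
The surface balance (absorbed SW + ε·downward IR = σT_s⁴) with T_a⁴ = T_s⁴/2 reduces to T_s = T_e·[2/(2−ε)]^¼ = 60.91 K.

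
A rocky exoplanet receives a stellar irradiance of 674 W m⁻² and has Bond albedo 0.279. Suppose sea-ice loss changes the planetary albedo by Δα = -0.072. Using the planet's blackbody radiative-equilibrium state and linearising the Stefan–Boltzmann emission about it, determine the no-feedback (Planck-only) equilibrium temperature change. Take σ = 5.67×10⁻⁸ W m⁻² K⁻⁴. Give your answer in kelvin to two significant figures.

The baseline emission temperature is T_e = 215.1 K.
ΔF = −(S/4)Δα = −(674.0/4)×(-0.072) = 12.13 W m⁻².
Planck response: λ_P = 4σT_e³ = 4·5.67×10⁻⁸·(215.1)³ = 2.259 W m⁻²/K.
So ΔT₀ = 12.13/2.259 = 5.37 K.

5.4 K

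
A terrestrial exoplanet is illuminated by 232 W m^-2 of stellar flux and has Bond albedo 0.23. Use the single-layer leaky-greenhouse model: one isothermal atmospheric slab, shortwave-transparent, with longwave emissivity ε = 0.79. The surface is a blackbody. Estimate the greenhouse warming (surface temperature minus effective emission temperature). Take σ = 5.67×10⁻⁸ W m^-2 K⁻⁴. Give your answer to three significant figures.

22.4 kelvin

The planet radiates to space at T_e = [S(1−α)/(4σ)]^(1/4) = 167.5 K.
Surface balance with a leaky layer gives σT_s⁴ = σT_e⁴·2/(2−ε), so T_s = T_e·[2/(2−0.79)]^(1/4) = 190.0 K.
T_s − T_e = 190.0 − 167.5 = 22.43 K.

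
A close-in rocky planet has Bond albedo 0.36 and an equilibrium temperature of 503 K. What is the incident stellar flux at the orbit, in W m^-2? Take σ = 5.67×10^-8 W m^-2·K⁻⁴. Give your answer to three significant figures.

22700 W m^-2

Invert the energy balance for S: S = 4σT⁴/(1−α).
The emitted flux is σT⁴ = 3630 W m^-2.
S = 4·3630/0.64 = 22680 W m^-2.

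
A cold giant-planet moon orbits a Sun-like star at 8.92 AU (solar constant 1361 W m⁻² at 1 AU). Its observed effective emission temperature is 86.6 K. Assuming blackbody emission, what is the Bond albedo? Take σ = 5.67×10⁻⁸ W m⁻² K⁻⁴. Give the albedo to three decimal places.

0.254

Irradiance scales as 1/d², so S = 1361 W m⁻² × (1/8.92)² = 17.11 W m⁻².
Rearranging the radiative balance, α = 1 − 4σT⁴/S.
σT⁴ = 3.189 W m⁻², so 4σT⁴ = 12.76 W m⁻².
1−α = 12.76/17.11 = 0.7457, so α = 0.2543.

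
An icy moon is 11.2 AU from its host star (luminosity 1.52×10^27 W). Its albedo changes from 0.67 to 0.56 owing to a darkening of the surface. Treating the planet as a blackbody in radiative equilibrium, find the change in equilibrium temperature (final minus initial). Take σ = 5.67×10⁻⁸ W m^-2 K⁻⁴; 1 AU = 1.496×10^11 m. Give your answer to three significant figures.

6.64 kelvin

d = 11.2 × 1.496×10^11 m = 1.676×10^12 m.
Spreading L over a sphere of radius d: S = 1.52×10^27/(4π·1.68×10^12²) = 43.09 W m^-2.
Before: T₁ = [43.09·0.33/(4σ)]^(1/4) = 88.98 K.
With α = 0.56, T₂ = 95.62 K.
Change: 95.62 − 88.98 = 6.635 K.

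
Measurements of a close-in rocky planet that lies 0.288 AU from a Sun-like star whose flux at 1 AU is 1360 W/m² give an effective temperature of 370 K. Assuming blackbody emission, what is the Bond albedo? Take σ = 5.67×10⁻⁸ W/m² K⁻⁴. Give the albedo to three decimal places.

Flux at the orbit: S = 1360/(0.288)² = 16400 W/m².
Rearranging the radiative balance, α = 1 − 4σT⁴/S.
4σT⁴ = 4·5.67×10⁻⁸·(370)⁴ = 4251 W/m².
Hence α = 1 − 4251/16400 = 0.7408.

0.741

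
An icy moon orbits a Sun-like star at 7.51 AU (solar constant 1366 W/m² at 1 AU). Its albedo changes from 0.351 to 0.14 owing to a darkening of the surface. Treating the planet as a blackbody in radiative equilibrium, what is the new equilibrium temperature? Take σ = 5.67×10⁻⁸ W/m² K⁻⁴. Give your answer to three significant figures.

Irradiance scales as 1/d², so S = 1366 W/m² × (1/7.51)² = 24.22 W/m².
T₂ = [S(1−α₂)/(4σ)]^(1/4) = [24.22·0.86/(4σ)]^(1/4) = 97.89 K.

97.9 K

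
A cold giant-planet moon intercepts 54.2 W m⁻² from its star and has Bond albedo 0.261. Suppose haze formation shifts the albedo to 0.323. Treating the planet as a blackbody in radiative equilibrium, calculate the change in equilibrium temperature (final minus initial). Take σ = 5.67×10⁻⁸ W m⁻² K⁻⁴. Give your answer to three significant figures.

-2.50 kelvin

With α = 0.261, T₁ = 115.3 K.
With α = 0.323, T₂ = 112.8 K.
Change: 112.8 − 115.3 = -2.498 K.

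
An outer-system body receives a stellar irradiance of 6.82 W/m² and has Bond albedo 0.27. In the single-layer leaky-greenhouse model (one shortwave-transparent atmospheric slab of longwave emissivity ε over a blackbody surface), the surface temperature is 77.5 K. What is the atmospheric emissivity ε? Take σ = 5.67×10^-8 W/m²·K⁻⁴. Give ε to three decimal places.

First, T_e = [6.820·(1−0.27)/(4σ)]^(1/4) = 68.45 K.
Since (2−ε)/2 = (T_e/T_s)⁴ = 0.6085, ε = 0.7830.

0.783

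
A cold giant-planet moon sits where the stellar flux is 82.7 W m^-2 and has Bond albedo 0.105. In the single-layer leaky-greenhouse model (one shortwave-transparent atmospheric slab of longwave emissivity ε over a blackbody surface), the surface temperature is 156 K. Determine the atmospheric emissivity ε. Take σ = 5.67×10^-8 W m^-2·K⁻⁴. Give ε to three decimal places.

0.898

Effective temperature: T_e = [S(1−α)/(4σ)]^(1/4) = 134.4 K.
Since (2−ε)/2 = (T_e/T_s)⁴ = 0.5510, ε = 0.8979.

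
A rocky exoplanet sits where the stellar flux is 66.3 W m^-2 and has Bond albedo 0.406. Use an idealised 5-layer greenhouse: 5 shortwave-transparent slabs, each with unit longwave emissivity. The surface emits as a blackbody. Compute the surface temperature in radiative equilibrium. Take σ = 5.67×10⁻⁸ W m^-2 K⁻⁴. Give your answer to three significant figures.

OLR = S(1−α)/4 = 9.846 W m^-2; the top layer radiates at T_e = 114.8 K.
With N = 5 opaque layers, T_s = (N+1)^(1/4)·T_e = 6^(1/4)·114.8 = 179.7 K.

180 kelvin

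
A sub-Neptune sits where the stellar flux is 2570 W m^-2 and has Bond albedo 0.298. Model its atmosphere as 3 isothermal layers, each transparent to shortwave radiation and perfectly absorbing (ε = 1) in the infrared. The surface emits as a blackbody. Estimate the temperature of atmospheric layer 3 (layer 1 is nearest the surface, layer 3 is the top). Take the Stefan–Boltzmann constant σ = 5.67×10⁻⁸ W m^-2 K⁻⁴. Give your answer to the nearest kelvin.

Top-of-atmosphere balance: σT_e⁴ = S(1−α)/4 = 451.0 W m^-2 → T_e = 298.6 K.
In the N-layer model, layer k (counted from the surface) has T_k = (N+1−k)^(1/4)·T_e.
With k = 3: T_3 = (3+1−3)^¼·298.6 K = 298.6 K.

299 K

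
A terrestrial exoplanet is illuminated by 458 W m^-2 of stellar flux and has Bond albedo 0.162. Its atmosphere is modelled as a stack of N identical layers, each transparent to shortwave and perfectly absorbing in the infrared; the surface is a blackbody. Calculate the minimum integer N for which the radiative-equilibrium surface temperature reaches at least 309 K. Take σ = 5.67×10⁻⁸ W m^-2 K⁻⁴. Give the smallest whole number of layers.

5

Top-of-atmosphere balance: σT_e⁴ = S(1−α)/4 = 95.95 W m^-2 → T_e = 202.8 K.
Since T_s⁴ = (N+1)T_e⁴, we need N ≥ (T_s/T_e)⁴ − 1 = 4.387.
So N ≥ 4.387; the smallest integer is N = 5.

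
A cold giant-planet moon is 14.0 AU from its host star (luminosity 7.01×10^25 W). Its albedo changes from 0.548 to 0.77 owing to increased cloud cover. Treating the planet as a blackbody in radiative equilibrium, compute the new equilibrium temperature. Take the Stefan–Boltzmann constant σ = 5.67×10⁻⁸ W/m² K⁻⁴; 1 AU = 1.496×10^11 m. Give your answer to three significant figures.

33.7 K

d = 14.0 × 1.496×10^11 m = 2.094×10^12 m.
S = L/(4πd²) = 1.272 W/m².
T₂ = [S(1−α₂)/(4σ)]^(1/4) = [1.272·0.23/(4σ)]^(1/4) = 33.70 K.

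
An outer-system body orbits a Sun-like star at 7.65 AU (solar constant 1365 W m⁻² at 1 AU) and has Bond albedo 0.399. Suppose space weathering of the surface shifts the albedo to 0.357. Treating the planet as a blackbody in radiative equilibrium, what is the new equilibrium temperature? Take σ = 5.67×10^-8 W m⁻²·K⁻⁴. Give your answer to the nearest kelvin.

90 K

Flux at the orbit: S = 1365/(7.65)² = 23.32 W m⁻².
New equilibrium: T₂ = [(1−0.357)·23.32/(4σ)]^(1/4) = 90.18 K.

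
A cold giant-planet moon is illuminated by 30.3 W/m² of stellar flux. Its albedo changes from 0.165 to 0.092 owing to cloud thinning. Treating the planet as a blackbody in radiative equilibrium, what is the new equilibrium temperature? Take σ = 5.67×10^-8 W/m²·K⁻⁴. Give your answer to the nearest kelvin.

With the new albedo, S(1−α₂)/4 = 6.878 W/m², so T₂ = 104.9 K.

105 K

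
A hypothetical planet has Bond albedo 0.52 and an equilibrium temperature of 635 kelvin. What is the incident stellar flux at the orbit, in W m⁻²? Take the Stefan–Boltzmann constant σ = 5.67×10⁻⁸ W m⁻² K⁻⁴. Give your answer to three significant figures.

From S(1−α)/4 = σT⁴: S = 4σT⁴/(1−α).
σT⁴ = 5.67×10⁻⁸·(635)⁴ = 9219 W m⁻².
S = 4·9219/0.48 = 76820 W m⁻².

76800 W m⁻²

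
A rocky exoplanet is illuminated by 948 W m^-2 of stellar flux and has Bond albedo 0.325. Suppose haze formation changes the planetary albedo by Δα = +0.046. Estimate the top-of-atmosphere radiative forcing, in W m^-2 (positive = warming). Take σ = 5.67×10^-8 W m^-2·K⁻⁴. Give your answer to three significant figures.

TOA radiative forcing: ΔF = −S·Δα/4 = −948.0·(+0.046)/4 = -10.90 W m^-2.

-10.9 W m^-2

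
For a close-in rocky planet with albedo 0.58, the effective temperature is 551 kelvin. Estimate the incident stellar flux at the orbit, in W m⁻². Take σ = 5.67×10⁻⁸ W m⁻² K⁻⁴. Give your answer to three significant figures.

49800 W m⁻²

Invert the energy balance for S: S = 4σT⁴/(1−α).
The emitted flux is σT⁴ = 5226 W m⁻².
S = 4·5226/0.42 = 49770 W m⁻².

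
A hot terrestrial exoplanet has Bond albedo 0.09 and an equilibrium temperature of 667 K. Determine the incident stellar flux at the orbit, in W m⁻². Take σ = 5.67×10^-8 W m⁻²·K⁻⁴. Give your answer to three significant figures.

49300 W m⁻²

From S(1−α)/4 = σT⁴: S = 4σT⁴/(1−α).
σT⁴ = 5.67×10⁻⁸·(667)⁴ = 11220 W m⁻².
S = 4·11220/0.91 = 49330 W m⁻².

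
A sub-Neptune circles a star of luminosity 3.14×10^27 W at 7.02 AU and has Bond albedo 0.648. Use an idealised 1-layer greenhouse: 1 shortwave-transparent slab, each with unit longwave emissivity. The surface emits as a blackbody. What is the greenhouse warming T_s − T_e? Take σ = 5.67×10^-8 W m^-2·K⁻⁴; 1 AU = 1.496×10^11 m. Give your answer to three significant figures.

Orbital distance: d = 7.02 AU = 1.050×10^12 m.
Flux at the orbit: S = L/(4πd²) = 3.14×10^27/(4π·(1.05×10^12)²) = 226.6 W m^-2.
Top-of-atmosphere balance: σT_e⁴ = S(1−α)/4 = 19.94 W m^-2 → T_e = 136.9 K.
T_s = (N+1)^(1/4)·T_e = 162.8 K.
Warming: T_s − T_e = 25.91 K.

25.9 K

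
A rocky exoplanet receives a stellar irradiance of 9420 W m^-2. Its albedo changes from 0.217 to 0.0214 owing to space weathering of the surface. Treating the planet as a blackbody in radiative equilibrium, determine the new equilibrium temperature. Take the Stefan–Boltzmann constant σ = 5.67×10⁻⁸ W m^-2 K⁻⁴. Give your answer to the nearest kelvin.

449 kelvin

With the new albedo, S(1−α₂)/4 = 2305 W m^-2, so T₂ = 449.0 K.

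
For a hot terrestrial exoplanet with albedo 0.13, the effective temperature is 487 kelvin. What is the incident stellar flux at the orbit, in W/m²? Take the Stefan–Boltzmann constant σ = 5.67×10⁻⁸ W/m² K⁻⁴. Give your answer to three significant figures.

14700 W/m²

From S(1−α)/4 = σT⁴: S = 4σT⁴/(1−α).
The emitted flux is σT⁴ = 3189 W/m².
So S = 4×3189/(1−0.13) = 14660 W/m².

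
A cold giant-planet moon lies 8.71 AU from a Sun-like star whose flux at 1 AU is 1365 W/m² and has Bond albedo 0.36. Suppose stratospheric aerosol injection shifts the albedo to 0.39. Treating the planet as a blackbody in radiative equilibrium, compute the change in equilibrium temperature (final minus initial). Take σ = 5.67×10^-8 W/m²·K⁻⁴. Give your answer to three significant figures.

Irradiance scales as 1/d², so S = 1365 W/m² × (1/8.71)² = 17.99 W/m².
Before: T₁ = [17.99·0.64/(4σ)]^(1/4) = 84.41 K.
After:  T₂ = [17.99·0.61/(4σ)]^(1/4) = 83.41 K.
Change: 83.41 − 84.41 = -1.007 K.

-1.01 K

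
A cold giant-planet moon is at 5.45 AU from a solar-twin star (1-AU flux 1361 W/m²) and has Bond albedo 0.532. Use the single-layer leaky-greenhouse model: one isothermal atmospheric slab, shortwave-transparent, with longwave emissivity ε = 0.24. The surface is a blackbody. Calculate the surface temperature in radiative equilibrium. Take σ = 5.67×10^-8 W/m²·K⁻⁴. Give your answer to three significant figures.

102 K

By the inverse-square law, S = 1361/5.45² = 45.82 W/m².
At the top of the atmosphere, σT_e⁴ = S(1−α)/4 = 5.361 W/m², giving T_e = 98.61 K.
For a single slab of emissivity ε, T_s⁴ = 2T_e⁴/(2−ε); thus T_s = 98.61·(1.136)^(1/4) = 101.8 K.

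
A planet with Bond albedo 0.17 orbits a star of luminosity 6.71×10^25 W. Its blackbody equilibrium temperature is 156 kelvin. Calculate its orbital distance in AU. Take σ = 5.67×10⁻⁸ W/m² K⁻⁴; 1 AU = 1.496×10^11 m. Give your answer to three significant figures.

1.21 AU

Required flux: S = 4σT⁴/(1−α) = 161.8 W/m².
S = L/(4πd²) → d = √(L/4πS) = √(6.71×10^25/(4π·161.8)) = 1.816×10^11 m = 1.214 AU.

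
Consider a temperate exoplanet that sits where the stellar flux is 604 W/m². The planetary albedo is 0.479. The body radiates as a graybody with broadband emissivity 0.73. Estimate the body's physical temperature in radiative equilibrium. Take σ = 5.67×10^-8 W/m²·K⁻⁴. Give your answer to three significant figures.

209 K

The planet absorbs (1−α)S over its disc πR² and re-emits over 4πR², so the mean absorbed flux is (1−0.479)·604.0/4 = 78.67 W/m².
Radiative balance εσT⁴ = 78.67 gives T = [78.67/(0.73·σ)]^(1/4) = 208.8 K.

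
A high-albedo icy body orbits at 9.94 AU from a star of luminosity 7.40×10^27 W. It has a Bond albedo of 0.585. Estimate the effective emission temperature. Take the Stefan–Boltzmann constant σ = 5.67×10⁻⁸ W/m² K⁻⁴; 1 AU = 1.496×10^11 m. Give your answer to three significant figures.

149 kelvin

d = 9.94 × 1.496×10^11 m = 1.487×10^12 m.
Flux at the orbit: S = L/(4πd²) = 7.40×10^27/(4π·(1.49×10^12)²) = 266.3 W/m².
Averaging over the sphere, the absorbed flux is S(1−α)/4 = 27.63 W/m².
Set σT⁴ = 27.63 → T = (27.63/σ)^(1/4) = 148.6 K.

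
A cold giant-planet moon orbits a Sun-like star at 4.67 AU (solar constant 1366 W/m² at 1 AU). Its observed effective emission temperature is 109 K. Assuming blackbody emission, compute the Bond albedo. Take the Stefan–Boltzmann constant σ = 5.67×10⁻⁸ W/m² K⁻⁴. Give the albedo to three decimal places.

0.489

By the inverse-square law, S = 1366/4.67² = 62.63 W/m².
Energy balance: S(1−α)/4 = σT⁴, so 1−α = 4σT⁴/S.
4σT⁴ = 4·5.67×10⁻⁸·(109)⁴ = 32.01 W/m².
Hence α = 1 − 32.01/62.63 = 0.4889.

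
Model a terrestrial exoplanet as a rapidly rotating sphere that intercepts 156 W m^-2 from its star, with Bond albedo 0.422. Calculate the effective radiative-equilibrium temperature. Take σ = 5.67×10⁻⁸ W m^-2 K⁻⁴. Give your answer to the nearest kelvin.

141 K

Averaging over the sphere, the absorbed flux is S(1−α)/4 = 22.54 W m^-2.
In equilibrium σT⁴ equals this, so T = 141.2 K.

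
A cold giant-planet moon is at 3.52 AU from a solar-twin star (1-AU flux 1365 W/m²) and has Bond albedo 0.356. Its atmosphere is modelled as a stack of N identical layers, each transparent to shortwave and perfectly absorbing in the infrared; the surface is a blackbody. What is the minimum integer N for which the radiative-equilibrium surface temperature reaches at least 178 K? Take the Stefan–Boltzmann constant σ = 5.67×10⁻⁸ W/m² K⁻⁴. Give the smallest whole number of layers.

Irradiance scales as 1/d², so S = 1365 W/m² × (1/3.52)² = 110.2 W/m².
The effective emission temperature is T_e = [S(1−α)/(4σ)]^¼ = 133.0 K.
Since T_s⁴ = (N+1)T_e⁴, we need N ≥ (T_s/T_e)⁴ − 1 = 2.209.
Rounding up, N = 3.

3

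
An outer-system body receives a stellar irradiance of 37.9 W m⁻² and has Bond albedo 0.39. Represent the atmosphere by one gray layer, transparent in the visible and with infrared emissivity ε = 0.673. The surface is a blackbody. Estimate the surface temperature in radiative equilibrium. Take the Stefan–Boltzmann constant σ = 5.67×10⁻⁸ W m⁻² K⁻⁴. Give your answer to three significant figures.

Effective emission temperature (TOA balance): σT_e⁴ = S(1−α)/4 = 5.780 W m⁻² → T_e = 100.5 K.
Surface balance with a leaky layer gives σT_s⁴ = σT_e⁴·2/(2−ε), so T_s = T_e·[2/(2−0.673)]^(1/4) = 111.3 K.

111 K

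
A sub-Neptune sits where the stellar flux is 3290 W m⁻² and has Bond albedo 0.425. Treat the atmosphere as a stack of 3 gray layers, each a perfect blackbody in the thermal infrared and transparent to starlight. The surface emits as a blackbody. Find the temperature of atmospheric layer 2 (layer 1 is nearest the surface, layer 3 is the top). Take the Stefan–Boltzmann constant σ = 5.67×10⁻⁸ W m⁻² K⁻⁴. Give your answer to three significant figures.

The effective emission temperature is T_e = [S(1−α)/(4σ)]^¼ = 302.2 K.
Each opaque layer satisfies 2T_j⁴ = T_{j−1}⁴ + T_{j+1}⁴, giving T_k⁴ = (N+1−k)T_e⁴.
With k = 2: T_2 = (3+1−2)^¼·302.2 K = 359.4 K.

359 kelvin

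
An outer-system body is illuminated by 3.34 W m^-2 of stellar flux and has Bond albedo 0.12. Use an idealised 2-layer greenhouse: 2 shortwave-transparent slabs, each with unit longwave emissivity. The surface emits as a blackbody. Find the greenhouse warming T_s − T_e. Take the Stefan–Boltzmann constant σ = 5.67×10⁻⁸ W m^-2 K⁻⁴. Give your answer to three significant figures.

19.0 K

Top-of-atmosphere balance: σT_e⁴ = S(1−α)/4 = 0.7348 W m^-2 → T_e = 60.00 K.
Surface: T_s = (3)^¼·T_e = 78.96 K.
So the greenhouse effect raises the surface by 78.96 − 60.00 = 18.96 K.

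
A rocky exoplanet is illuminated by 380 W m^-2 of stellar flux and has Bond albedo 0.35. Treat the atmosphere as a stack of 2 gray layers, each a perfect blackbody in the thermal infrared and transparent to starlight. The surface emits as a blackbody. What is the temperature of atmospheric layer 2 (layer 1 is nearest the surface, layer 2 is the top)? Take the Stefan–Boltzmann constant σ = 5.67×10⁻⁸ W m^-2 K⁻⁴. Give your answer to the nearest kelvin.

182 kelvin

OLR = S(1−α)/4 = 61.75 W m^-2; the top layer radiates at T_e = 181.7 K.
In the N-layer model, layer k (counted from the surface) has T_k = (N+1−k)^(1/4)·T_e.
T_2 = (1)^(1/4)·181.7 = 181.7 K.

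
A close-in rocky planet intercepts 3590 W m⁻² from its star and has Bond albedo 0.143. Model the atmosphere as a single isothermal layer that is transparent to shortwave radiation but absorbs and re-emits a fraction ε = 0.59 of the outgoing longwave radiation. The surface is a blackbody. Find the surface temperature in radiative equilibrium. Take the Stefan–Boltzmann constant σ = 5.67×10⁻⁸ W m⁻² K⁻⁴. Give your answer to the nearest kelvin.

The planet radiates to space at T_e = [S(1−α)/(4σ)]^(1/4) = 341.3 K.
The surface balance (absorbed SW + ε·downward IR = σT_s⁴) with T_a⁴ = T_s⁴/2 reduces to T_s = T_e·[2/(2−ε)]^¼ = 372.4 K.

372 K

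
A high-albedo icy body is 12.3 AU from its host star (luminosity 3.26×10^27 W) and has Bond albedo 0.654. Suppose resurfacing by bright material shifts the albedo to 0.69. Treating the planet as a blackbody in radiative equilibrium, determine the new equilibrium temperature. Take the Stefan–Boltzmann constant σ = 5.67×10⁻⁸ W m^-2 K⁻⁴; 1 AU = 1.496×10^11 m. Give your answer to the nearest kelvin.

101 kelvin

Orbital distance: d = 12.3 AU = 1.840×10^12 m.
S = L/(4πd²) = 76.62 W m^-2.
With the new albedo, S(1−α₂)/4 = 5.938 W m^-2, so T₂ = 101.2 K.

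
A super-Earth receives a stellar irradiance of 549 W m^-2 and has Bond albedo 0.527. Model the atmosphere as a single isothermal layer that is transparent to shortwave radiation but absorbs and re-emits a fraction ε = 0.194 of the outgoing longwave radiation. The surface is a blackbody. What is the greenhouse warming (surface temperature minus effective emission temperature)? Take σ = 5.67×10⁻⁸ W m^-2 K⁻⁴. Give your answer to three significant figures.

4.75 K

At the top of the atmosphere, σT_e⁴ = S(1−α)/4 = 64.92 W m^-2, giving T_e = 183.9 K.
The surface balance (absorbed SW + ε·downward IR = σT_s⁴) with T_a⁴ = T_s⁴/2 reduces to T_s = T_e·[2/(2−ε)]^¼ = 188.7 K.
The atmosphere warms the surface by 4.753 K.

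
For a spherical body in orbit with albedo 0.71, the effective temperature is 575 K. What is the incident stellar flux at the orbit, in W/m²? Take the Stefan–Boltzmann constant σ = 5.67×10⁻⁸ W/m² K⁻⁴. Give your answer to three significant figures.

Invert the energy balance for S: S = 4σT⁴/(1−α).
The emitted flux is σT⁴ = 6198 W/m².
S = 4·6198/0.29 = 85490 W/m².

85500 W/m²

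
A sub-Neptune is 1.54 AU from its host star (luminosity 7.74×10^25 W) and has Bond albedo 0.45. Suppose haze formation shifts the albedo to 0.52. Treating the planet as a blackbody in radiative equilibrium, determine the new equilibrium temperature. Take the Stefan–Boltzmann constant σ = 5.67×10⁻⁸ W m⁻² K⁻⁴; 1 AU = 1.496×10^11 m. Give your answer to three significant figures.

Orbital distance: d = 1.54 AU = 2.304×10^11 m.
S = L/(4πd²) = 116.0 W m⁻².
With the new albedo, S(1−α₂)/4 = 13.93 W m⁻², so T₂ = 125.2 K.

125 kelvin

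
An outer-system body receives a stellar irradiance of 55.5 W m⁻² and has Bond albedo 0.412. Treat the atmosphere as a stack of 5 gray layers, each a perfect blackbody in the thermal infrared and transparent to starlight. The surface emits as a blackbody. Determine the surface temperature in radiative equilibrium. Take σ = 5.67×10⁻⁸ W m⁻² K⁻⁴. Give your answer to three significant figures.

171 K

Top-of-atmosphere balance: σT_e⁴ = S(1−α)/4 = 8.159 W m⁻² → T_e = 109.5 K.
With N = 5 opaque layers, T_s = (N+1)^(1/4)·T_e = 6^(1/4)·109.5 = 171.4 K.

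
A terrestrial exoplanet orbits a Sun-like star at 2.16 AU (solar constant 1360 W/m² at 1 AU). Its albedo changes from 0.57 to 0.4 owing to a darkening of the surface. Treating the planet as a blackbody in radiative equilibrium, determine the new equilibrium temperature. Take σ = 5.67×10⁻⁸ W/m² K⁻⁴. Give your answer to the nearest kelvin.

Flux at the orbit: S = 1360/(2.16)² = 291.5 W/m².
With the new albedo, S(1−α₂)/4 = 43.72 W/m², so T₂ = 166.6 K.

167 K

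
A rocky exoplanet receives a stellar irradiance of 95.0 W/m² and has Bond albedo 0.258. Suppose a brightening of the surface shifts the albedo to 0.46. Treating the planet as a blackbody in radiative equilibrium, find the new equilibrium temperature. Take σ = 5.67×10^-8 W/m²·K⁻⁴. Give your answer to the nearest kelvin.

123 K

New equilibrium: T₂ = [(1−0.46)·95.00/(4σ)]^(1/4) = 122.6 K.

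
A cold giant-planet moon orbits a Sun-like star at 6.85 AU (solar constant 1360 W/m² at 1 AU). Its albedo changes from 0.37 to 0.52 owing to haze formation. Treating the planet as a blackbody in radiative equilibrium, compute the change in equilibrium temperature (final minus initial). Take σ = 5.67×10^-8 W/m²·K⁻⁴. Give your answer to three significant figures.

Flux at the orbit: S = 1360/(6.85)² = 28.98 W/m².
Before: T₁ = [28.98·0.63/(4σ)]^(1/4) = 94.72 K.
With α = 0.52, T₂ = 88.50 K.
ΔT = T₂ − T₁ = -6.226 K.

-6.23 kelvin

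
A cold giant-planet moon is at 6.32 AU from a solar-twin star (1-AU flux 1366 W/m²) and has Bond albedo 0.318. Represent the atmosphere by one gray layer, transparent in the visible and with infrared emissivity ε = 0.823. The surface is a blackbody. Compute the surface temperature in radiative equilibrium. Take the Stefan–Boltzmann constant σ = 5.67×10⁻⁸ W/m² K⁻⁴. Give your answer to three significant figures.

115 kelvin

Flux at the orbit: S = 1366/(6.32)² = 34.20 W/m².
At the top of the atmosphere, σT_e⁴ = S(1−α)/4 = 5.831 W/m², giving T_e = 100.7 K.
For a single slab of emissivity ε, T_s⁴ = 2T_e⁴/(2−ε); thus T_s = 100.7·(1.699)^(1/4) = 115.0 K.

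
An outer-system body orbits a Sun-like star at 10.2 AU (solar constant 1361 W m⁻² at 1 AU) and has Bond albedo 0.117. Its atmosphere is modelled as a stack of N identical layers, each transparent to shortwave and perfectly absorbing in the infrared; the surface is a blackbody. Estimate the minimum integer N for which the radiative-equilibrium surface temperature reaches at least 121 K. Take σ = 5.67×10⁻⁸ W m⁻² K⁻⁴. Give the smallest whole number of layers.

4

Irradiance scales as 1/d², so S = 1361 W m⁻² × (1/10.2)² = 13.08 W m⁻².
The effective emission temperature is T_e = [S(1−α)/(4σ)]^¼ = 84.48 K.
Since T_s⁴ = (N+1)T_e⁴, we need N ≥ (T_s/T_e)⁴ − 1 = 3.209.
The minimum whole number is N = 4.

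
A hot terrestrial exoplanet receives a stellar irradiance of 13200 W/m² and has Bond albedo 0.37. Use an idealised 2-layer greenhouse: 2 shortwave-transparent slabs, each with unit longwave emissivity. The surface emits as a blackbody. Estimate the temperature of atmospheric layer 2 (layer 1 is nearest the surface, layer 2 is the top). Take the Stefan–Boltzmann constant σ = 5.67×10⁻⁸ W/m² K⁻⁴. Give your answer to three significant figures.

438 kelvin

Top-of-atmosphere balance: σT_e⁴ = S(1−α)/4 = 2079 W/m² → T_e = 437.6 K.
The net upward flux σT_e⁴ is constant between every pair of levels, so T_k⁴ = (N+1−k)T_e⁴.
T_2 = (1)^(1/4)·437.6 = 437.6 K.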